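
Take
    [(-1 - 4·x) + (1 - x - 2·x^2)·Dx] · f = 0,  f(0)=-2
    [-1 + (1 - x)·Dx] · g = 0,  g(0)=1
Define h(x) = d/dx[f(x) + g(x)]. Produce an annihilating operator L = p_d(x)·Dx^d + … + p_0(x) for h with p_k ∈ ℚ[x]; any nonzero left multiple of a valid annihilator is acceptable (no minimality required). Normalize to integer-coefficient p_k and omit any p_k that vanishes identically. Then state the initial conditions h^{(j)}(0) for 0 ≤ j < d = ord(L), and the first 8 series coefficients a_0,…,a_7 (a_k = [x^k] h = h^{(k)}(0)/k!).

L = (-6 - 48·x - 96·x^3 + 24·x^4) + (6 + 18·x - 12·x^2 + 24·x^3 - 90·x^4 + 24·x^5)·Dx + (-1 + 2·x - 5·x^2 + 12·x^3 + 2·x^4 - 14·x^5 + 4·x^6)·Dx^2  (order 2).
h: a_k = -1, -10, -27, -84, -205, -510, -1183, -2728, …
ICs: h(0) = -1, h′(0) = -10.

f: a_k = -2, -2, -6, -10, -22, -42, -86, -170, …
g: a_k = 1, 1, 1, 1, 1, 1, 1, 1, …
h₀=f+g: left-lcm gives L₀, ord ≤ 2.
Derive L from L₀ (diff closure).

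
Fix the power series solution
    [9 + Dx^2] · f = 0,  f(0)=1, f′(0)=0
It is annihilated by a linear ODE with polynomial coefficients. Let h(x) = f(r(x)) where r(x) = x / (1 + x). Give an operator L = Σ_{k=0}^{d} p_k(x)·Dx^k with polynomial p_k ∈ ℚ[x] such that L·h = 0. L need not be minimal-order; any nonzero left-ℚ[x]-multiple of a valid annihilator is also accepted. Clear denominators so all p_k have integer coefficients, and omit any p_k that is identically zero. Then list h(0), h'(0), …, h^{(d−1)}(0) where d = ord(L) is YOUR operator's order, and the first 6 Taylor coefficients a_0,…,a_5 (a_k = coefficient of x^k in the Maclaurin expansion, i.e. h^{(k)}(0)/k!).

f: a_k = 1, 0, -9/2, 0, 27/8, 0, …
Substitute x→r, Dx→(1/r')Dx; clear ⇒ L₀.
L = 9 + (2 + 6·x + 6·x^2 + 2·x^3)·Dx + (1 + 4·x + 6·x^2 + 4·x^3 + x^4)·Dx^2  (order 2).
h: a_k = 1, 0, -9/2, 9, -81/8, 9/2, …
ICs: h(0) = 1, h′(0) = 0.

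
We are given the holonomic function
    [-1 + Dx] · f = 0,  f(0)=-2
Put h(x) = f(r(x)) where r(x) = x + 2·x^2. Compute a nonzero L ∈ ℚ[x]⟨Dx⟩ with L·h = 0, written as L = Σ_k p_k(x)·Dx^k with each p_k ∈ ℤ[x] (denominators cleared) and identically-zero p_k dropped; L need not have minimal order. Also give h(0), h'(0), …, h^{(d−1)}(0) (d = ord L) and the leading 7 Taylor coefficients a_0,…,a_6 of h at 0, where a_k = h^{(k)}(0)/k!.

f: a_k = -2, -2, -1, -1/3, -1/12, -1/60, -1/360, …
L₀ from L_f via x↦r, Dx↦r'^{-1}Dx.
L = (-1 - 4·x) + Dx  (order 1).
h: a_k = -2, -2, -5, -13/3, -73/12, -281/60, -1741/360, …
ICs: h(0) = -2.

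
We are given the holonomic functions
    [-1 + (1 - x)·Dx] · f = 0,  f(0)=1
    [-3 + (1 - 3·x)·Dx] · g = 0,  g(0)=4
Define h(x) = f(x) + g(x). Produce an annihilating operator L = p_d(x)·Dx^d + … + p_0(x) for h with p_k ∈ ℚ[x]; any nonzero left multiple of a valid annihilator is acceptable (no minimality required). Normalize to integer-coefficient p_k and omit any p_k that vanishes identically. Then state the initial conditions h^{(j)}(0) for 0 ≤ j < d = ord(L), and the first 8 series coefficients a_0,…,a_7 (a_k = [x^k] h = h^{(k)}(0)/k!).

L = -6 + (8 - 12·x)·Dx + (-1 + 4·x - 3·x^2)·Dx^2  (order 2).
h: a_k = 5, 13, 37, 109, 325, 973, 2917, 8749, …
ICs: h(0) = 5, h′(0) = 13.

f: a_k = 1, 1, 1, 1, 1, 1, 1, 1, …
g: a_k = 4, 12, 36, 108, 324, 972, 2916, 8748, …
h₀=f+g: left-lcm gives L₀, ord ≤ 2.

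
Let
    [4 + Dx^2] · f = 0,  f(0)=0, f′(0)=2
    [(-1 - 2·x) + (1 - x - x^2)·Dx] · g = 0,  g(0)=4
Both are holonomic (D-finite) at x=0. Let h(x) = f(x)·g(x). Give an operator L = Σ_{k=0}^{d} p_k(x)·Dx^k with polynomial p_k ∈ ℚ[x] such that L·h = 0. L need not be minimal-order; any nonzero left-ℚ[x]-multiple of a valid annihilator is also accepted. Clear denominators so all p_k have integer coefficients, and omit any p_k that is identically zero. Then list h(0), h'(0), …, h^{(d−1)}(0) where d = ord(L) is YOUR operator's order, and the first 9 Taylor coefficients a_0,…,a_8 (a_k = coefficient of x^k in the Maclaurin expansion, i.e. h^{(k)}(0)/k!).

L = (-2 + 4·x + 4·x^2) + (2 + 4·x)·Dx + (-1 + x + x^2)·Dx^2  (order 2).
h: a_k = 0, 8, 8, 32/3, 56/3, 152/5, 736/15, 5000/63, 40456/315, …
ICs: h(0) = 0, h′(0) = 8.

f: a_k = 0, 2, 0, -4/3, 0, 4/15, 0, -8/315, 0, …
g: a_k = 4, 4, 8, 12, 20, 32, 52, 84, 136, …
Product ⇒ symmetric product L₀, ord ≤ 2.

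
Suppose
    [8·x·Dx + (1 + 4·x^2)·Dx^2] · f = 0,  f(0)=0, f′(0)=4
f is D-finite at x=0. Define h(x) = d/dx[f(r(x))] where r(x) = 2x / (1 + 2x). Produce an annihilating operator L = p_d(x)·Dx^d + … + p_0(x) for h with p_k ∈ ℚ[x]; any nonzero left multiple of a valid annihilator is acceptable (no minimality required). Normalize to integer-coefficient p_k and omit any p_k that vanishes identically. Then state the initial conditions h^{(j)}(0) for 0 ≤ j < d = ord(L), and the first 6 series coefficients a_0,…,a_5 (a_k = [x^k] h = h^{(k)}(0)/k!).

L = (4 + 40·x) + (1 + 4·x + 20·x^2)·Dx  (order 1).
h: a_k = 8, -32, -32, 768, -2432, -5632, …
ICs: h(0) = 8.

f: a_k = 0, 4, 0, -16/3, 0, 64/5, …
f∘r: x↦r, Dx↦Dx/r' in L_f ⇒ L₀.
Differentiate: ansatz ord ≤ ord L₀ ⇒ L.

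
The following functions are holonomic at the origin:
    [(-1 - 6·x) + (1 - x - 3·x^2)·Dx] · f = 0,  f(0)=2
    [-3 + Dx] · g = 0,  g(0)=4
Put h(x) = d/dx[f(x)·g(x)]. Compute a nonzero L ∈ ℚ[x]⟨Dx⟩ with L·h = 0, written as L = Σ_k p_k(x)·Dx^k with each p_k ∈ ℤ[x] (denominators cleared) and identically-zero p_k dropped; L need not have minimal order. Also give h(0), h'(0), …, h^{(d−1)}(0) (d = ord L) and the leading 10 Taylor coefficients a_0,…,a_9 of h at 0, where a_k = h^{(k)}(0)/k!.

f: a_k = 2, 2, 8, 14, 38, 80, 194, 434, 1016, 2318, …
g: a_k = 4, 12, 18, 18, 27/2, 81/10, 81/20, 243/140, 729/1120, 243/1120, …
h₀=f·g: eliminate ⇒ L₀, order ≤ 1·1.
h₀' ⇒ L via d/dx closure of L₀.
L = (23 + 30·x - 45·x^2 - 54·x^3 + 81·x^4) + (-4 + x + 24·x^2 - 27·x^4)·Dx  (order 1).
h: a_k = 32, 184, 672, 2108, 6076, 84129/5, 225868/5, 8325841/70, 43127433/140, 63064777/80, …
ICs: h(0) = 32.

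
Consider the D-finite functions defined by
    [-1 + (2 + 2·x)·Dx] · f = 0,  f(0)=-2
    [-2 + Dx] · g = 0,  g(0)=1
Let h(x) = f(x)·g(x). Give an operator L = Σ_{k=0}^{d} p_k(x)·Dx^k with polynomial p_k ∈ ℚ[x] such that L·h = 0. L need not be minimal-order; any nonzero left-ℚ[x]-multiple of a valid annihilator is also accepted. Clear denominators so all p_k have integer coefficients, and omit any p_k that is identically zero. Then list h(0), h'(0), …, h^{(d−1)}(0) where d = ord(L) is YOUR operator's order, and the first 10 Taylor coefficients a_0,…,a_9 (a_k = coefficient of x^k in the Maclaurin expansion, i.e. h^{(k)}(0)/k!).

L = (-5 - 4·x) + (2 + 2·x)·Dx  (order 1).
h: a_k = -2, -5, -23/4, -103/24, -449/192, -1949/1920, -1643/4608, -36047/322560, -135617/5160960, -815221/92897280, …
ICs: h(0) = -2.

f: a_k = -2, -1, 1/4, -1/8, 5/64, -7/128, 21/512, -33/1024, 429/16384, -715/32768, …
g: a_k = 1, 2, 2, 4/3, 2/3, 4/15, 4/45, 8/315, 2/315, 4/2835, …
Product ⇒ symmetric product L₀, ord ≤ 1.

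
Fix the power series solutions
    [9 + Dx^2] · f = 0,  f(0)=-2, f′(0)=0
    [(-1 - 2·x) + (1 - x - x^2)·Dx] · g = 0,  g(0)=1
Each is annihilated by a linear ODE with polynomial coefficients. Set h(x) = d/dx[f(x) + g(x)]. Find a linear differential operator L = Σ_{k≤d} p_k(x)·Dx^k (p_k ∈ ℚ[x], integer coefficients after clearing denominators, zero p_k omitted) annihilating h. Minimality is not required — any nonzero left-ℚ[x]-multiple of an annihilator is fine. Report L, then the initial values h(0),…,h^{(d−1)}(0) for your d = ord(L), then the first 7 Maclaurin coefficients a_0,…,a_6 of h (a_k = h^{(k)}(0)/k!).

f: a_k = -2, 0, 9, 0, -27/4, 0, 81/40, …
g: a_k = 1, 1, 2, 3, 5, 8, 13, …
h₀=f+g: left-lcm gives L₀, ord ≤ 3.
h=h₀': d/dx-closure on L₀ ⇒ L.
L = (468 + 1026·x + 1170·x^2 + 450·x^3 + 630·x^4 + 486·x^5 + 162·x^6) + (-81 - 63·x + 252·x^2 + 45·x^3 - 90·x^4 + 153·x^5 + 189·x^6 + 54·x^7)·Dx + (52 + 114·x + 130·x^2 + 50·x^3 + 70·x^4 + 54·x^5 + 18·x^6)·Dx^2 + (-9 - 7·x + 28·x^2 + 5·x^3 - 10·x^4 + 17·x^5 + 21·x^6 + 6·x^7)·Dx^3  (order 3).
h: a_k = 1, 22, 9, -7, 40, 1803/20, 147, …
ICs: h(0) = 1, h′(0) = 22, h′′(0) = 18.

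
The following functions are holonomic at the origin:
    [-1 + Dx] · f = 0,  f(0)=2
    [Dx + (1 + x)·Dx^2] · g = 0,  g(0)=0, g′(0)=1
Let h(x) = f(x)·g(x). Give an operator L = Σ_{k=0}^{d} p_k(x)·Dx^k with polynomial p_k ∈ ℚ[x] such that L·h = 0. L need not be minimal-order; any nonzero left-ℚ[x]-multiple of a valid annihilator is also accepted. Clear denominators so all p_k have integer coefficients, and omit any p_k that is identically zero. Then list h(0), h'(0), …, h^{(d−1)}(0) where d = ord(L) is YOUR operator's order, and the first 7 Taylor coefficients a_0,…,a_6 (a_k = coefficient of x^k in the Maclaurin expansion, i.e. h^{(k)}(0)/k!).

f: a_k = 2, 2, 1, 1/3, 1/12, 1/60, 1/360, …
g: a_k = 0, 1, -1/2, 1/3, -1/4, 1/5, -1/6, …
f·g: L₀ = L_f ⊗_s L_g, ord ≤ 1·2.
L = x + (-1 - 2·x)·Dx + (1 + x)·Dx^2  (order 2).
h: a_k = 0, 2, 1, 2/3, 0, 3/20, -7/72, …
ICs: h(0) = 0, h′(0) = 2.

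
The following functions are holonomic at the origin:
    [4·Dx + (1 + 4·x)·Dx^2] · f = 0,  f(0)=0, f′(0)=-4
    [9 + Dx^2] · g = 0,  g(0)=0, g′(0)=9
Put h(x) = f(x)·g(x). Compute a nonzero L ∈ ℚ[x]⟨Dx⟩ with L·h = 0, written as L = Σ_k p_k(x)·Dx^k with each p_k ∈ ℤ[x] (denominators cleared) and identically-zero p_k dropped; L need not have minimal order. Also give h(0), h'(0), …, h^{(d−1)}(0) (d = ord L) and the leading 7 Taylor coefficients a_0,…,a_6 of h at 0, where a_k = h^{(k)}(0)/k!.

f: a_k = 0, -4, 8, -64/3, 64, -1024/5, 2048/3, …
g: a_k = 0, 9, 0, -27/2, 0, 243/40, 0, …
h₀=f·g: eliminate ⇒ L₀, order ≤ 2·2.
L = (-2043 - 1296·x + 44064·x^2 + 186624·x^3 + 186624·x^4) + (72 + 5472·x + 31104·x^2 + 41472·x^3)·Dx + (-182 + 864·x + 12096·x^2 + 41472·x^3 + 41472·x^4)·Dx^2 + (8 + 608·x + 3456·x^2 + 4608·x^3)·Dx^3 + (5 + 112·x + 800·x^2 + 2304·x^3 + 2304·x^4)·Dx^4  (order 4).
h: a_k = 0, 0, -36, 72, -138, 468, -3159/2, …
ICs: h(0) = 0, h′(0) = 0, h′′(0) = -72, h′′′(0) = 432.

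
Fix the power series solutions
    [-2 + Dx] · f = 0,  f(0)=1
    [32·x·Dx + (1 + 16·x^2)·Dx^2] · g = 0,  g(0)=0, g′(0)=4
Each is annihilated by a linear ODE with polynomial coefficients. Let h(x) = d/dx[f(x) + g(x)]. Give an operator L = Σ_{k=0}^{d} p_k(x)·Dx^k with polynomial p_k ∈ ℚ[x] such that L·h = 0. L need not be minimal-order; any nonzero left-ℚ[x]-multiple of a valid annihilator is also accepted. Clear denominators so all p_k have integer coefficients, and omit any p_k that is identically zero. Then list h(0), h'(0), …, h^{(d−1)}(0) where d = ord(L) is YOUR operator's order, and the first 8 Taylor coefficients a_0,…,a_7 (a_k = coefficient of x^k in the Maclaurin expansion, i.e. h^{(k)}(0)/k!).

L = (32 - 64·x - 1536·x^2 - 1024·x^3) + (-18 + 704·x^2 - 512·x^4)·Dx + (1 + 16·x + 32·x^2 + 256·x^3 + 256·x^4)·Dx^2  (order 2).
h: a_k = 6, 4, -60, 8/3, 3076/3, 8/15, -737272/45, 16/315, …
ICs: h(0) = 6, h′(0) = 4.

f: a_k = 1, 2, 2, 4/3, 2/3, 4/15, 4/45, 8/315, …
g: a_k = 0, 4, 0, -64/3, 0, 1024/5, 0, -16384/7, …
L₀ := lclm(L_f,L_g); ord L₀ ≤ 1+2.
Differentiate: ansatz ord ≤ ord L₀ ⇒ L.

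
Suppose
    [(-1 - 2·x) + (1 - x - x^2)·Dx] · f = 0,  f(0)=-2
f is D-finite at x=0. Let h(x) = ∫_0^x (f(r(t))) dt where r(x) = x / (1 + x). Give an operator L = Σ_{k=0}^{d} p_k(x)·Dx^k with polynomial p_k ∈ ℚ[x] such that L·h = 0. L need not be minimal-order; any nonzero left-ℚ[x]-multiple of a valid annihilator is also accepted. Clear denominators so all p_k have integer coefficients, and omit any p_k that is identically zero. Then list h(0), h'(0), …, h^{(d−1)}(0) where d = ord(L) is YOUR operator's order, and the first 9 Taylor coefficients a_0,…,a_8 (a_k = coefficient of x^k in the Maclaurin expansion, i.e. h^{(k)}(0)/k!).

L = (1 + 3·x)·Dx + (-1 - 2·x + x^3)·Dx^2  (order 2).
h: a_k = 0, -2, -1, -2/3, 0, -2/5, 1/3, -4/7, 3/4, …
ICs: h(0) = 0, h′(0) = -2.

f: a_k = -2, -2, -4, -6, -10, -16, -26, -42, -68, …
Change of var in L_f (x↦r) gives L₀.
∫: right-multiply L₀ by Dx.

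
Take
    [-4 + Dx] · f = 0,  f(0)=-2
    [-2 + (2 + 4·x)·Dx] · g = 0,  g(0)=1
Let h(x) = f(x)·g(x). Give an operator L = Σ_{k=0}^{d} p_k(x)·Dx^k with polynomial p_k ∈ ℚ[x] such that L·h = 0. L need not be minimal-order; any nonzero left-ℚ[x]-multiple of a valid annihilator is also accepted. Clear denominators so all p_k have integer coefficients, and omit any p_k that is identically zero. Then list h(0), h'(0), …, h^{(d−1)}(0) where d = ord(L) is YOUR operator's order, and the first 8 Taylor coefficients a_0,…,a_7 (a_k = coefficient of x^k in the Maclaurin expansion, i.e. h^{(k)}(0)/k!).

L = (-5 - 8·x) + (1 + 2·x)·Dx  (order 1).
h: a_k = -2, -10, -23, -103/3, -449/12, -1949/60, -1643/72, -36047/2520, …
ICs: h(0) = -2.

f: a_k = -2, -8, -16, -64/3, -64/3, -256/15, -512/45, -2048/315, …
g: a_k = 1, 1, -1/2, 1/2, -5/8, 7/8, -21/16, 33/16, …
Sym-product of L_f,L_g gives L₀ (≤ ord 1).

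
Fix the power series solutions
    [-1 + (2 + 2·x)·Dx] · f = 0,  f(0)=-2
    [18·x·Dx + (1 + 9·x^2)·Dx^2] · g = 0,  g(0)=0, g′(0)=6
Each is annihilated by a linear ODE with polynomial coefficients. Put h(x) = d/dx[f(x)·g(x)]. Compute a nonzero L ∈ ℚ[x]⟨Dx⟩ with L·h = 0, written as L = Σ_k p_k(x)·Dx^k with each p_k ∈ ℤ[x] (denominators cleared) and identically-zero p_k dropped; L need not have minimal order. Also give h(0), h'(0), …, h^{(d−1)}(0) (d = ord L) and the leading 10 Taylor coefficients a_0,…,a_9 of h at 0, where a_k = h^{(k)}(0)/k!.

L = (23 + 120·x - 570·x^2 - 648·x^3 - 81·x^4) + (52 + 220·x - 936·x^2 - 3048·x^3 - 2268·x^4 - 324·x^5)·Dx + (4 - 40·x - 68·x^2 - 432·x^3 - 948·x^4 - 648·x^5 - 108·x^6)·Dx^2  (order 2).
h: a_k = -12, -12, 225/2, 69, -31749/32, -91467/160, 11404773/1280, 10993887/2240, -4591810215/57344, -2466227427/57344, …
ICs: h(0) = -12, h′(0) = -12.

f: a_k = -2, -1, 1/4, -1/8, 5/64, -7/128, 21/512, -33/1024, 429/16384, -715/32768, …
g: a_k = 0, 6, 0, -18, 0, 486/5, 0, -4374/7, 0, 4374, …
h₀=f·g: eliminate ⇒ L₀, order ≤ 1·2.
h=h₀': d/dx-closure on L₀ ⇒ L.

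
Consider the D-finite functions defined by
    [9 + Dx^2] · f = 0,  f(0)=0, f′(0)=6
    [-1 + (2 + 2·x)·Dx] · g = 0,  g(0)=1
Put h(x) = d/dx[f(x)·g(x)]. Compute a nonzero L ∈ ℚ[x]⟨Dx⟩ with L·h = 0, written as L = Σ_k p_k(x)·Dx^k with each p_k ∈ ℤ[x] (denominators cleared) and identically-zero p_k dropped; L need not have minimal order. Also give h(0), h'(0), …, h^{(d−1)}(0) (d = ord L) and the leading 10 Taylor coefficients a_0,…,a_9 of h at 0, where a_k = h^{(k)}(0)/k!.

f: a_k = 0, 6, 0, -9, 0, 81/20, 0, -243/280, 0, 243/2240, …
g: a_k = 1, 1/2, -1/8, 1/16, -5/128, 7/256, -21/1024, 33/2048, -429/32768, 715/65536, …
L₀ := L_f ⊗_s L_g (sym. prod.), ord ≤ 2.
h=h₀': d/dx-closure on L₀ ⇒ L.
L = (551 + 1968·x + 2712·x^2 + 1728·x^3 + 432·x^4) + (-44 - 140·x - 144·x^2 - 48·x^3)·Dx + (52 + 200·x + 292·x^2 + 192·x^3 + 48·x^4)·Dx^2  (order 2).
h: a_k = 6, 6, -117/4, -33/2, 1581/64, 3123/320, -20529/2560, -2367/896, 850419/573440, 5109/16384, …
ICs: h(0) = 6, h′(0) = 6.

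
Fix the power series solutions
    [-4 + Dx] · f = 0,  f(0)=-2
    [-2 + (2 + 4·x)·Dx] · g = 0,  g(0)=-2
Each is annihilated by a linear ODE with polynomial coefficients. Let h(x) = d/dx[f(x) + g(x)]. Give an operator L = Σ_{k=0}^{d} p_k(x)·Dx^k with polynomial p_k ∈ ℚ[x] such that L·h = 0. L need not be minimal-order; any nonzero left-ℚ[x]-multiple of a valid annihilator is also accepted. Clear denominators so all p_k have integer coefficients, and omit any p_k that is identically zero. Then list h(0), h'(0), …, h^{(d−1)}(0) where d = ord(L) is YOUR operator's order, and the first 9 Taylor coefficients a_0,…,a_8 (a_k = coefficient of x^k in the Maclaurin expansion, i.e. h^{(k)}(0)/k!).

f: a_k = -2, -8, -16, -64/3, -64/3, -256/15, -512/45, -2048/315, -1024/315, …
g: a_k = -2, -2, 1, -1, 5/4, -7/4, 21/8, -33/8, 429/64, …
Sum ⇒ L₀ = lclm(L_f,L_g) in ℚ(x)⟨Dx⟩.
h₀' ⇒ L via d/dx closure of L₀.
L = (-28 - 32·x) + (-13 - 64·x - 64·x^2)·Dx + (5 + 18·x + 16·x^2)·Dx^2  (order 2).
h: a_k = -10, -30, -67, -241/3, -1129/12, -3151/60, -26779/360, 69599/2520, -2289169/20160, …
ICs: h(0) = -10, h′(0) = -30.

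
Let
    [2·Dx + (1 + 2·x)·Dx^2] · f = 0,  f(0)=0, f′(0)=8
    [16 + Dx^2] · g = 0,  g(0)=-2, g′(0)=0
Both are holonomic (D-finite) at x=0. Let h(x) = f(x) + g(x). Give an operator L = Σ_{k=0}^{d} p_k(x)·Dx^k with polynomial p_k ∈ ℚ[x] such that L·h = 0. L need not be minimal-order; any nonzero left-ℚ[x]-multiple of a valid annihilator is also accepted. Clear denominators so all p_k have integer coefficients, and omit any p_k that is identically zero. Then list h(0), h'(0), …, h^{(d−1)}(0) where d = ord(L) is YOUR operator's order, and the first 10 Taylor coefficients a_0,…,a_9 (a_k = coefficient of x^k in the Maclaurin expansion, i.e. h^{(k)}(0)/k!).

L = (160 + 256·x + 256·x^2)·Dx + (48 + 224·x + 384·x^2 + 256·x^3)·Dx^2 + (10 + 16·x + 16·x^2)·Dx^3 + (3 + 14·x + 24·x^2 + 16·x^3)·Dx^4  (order 4).
h: a_k = -2, 8, 8, 32/3, -112/3, 128/5, -1408/45, 512/7, -41344/315, 2048/9, …
ICs: h(0) = -2, h′(0) = 8, h′′(0) = 16, h′′′(0) = 64.

f: a_k = 0, 8, -8, 32/3, -16, 128/5, -128/3, 512/7, -128, 2048/9, …
g: a_k = -2, 0, 16, 0, -64/3, 0, 512/45, 0, -1024/315, 0, …
Weyl lclm of L_f,L_g ⇒ L₀ (ord ≤ 4).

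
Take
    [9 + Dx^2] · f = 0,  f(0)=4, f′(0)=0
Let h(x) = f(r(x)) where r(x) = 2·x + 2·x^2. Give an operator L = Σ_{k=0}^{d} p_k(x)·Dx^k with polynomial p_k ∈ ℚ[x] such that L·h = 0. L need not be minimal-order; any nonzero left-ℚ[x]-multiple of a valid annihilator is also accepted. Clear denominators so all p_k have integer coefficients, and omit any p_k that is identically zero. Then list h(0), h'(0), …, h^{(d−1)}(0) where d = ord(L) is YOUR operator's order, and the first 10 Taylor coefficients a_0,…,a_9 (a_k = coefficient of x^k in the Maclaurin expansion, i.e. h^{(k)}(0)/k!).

L = (36 + 216·x + 432·x^2 + 288·x^3) - 2·Dx + (1 + 2·x)·Dx^2  (order 2).
h: a_k = 4, 0, -72, -144, 144, 864, 5184/5, -3456/5, -122688/35, -134784/35, …
ICs: h(0) = 4, h′(0) = 0.

f: a_k = 4, 0, -18, 0, 27/2, 0, -81/20, 0, 729/1120, 0, …
h₀=f(r): pull back L_f along r ⇒ L₀.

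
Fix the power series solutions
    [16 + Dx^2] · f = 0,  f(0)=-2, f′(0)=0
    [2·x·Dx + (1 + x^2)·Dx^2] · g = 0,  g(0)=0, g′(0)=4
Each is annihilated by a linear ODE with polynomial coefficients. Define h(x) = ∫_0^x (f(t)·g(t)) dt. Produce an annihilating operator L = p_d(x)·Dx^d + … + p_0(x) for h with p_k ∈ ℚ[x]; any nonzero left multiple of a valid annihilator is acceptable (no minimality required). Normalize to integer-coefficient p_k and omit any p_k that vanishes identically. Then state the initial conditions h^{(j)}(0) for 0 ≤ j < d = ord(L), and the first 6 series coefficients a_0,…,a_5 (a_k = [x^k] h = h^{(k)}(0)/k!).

L = (5440 + 19136·x^2 + 25856·x^4 + 16384·x^6 + 4096·x^8)·Dx + (1152·x + 3200·x^3 + 3072·x^5 + 1024·x^7)·Dx^2 + (612 + 2252·x^2 + 3168·x^4 + 2048·x^6 + 512·x^8)·Dx^3 + (72·x + 200·x^3 + 192·x^5 + 64·x^7)·Dx^4 + (17 + 66·x^2 + 97·x^4 + 64·x^6 + 16·x^8)·Dx^5  (order 5).
h: a_k = 0, 0, -4, 0, 50/3, 0, …
ICs: h(0) = 0, h′(0) = 0, h′′(0) = -8, h′′′(0) = 0, h′′′′(0) = 400.

f: a_k = -2, 0, 16, 0, -64/3, 0, …
g: a_k = 0, 4, 0, -4/3, 0, 4/5, …
f·g: L₀ = L_f ⊗_s L_g, ord ≤ 2·2.
h=∫h₀ ⇒ L = L₀·Dx.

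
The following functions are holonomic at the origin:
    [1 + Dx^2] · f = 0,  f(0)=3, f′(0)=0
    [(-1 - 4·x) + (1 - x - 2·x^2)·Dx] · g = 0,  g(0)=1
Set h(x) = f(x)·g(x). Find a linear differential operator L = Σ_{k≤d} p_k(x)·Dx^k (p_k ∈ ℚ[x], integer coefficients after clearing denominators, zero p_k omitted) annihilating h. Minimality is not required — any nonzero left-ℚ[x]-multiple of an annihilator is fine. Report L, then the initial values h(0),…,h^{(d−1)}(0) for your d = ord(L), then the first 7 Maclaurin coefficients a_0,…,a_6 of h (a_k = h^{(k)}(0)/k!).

f: a_k = 3, 0, -3/2, 0, 1/8, 0, -1/240, …
g: a_k = 1, 1, 3, 5, 11, 21, 43, …
h₀=f·g: eliminate ⇒ L₀, order ≤ 2·1.
L = (3 + x + 2·x^2) + (2 + 8·x)·Dx + (-1 + x + 2·x^2)·Dx^2  (order 2).
h: a_k = 3, 3, 15/2, 27/2, 229/8, 445/8, 27089/240, …
ICs: h(0) = 3, h′(0) = 3.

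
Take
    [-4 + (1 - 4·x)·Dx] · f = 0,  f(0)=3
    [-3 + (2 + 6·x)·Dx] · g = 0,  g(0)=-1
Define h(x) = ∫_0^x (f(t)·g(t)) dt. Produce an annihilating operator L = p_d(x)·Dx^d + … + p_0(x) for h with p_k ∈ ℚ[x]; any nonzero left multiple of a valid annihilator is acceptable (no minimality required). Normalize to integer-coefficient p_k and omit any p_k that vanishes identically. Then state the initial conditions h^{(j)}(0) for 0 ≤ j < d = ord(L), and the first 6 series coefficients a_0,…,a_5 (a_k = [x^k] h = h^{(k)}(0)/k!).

f: a_k = 3, 12, 48, 192, 768, 3072, …
g: a_k = -1, -3/2, 9/8, -27/16, 405/128, -1701/256, …
f·g: L₀ = L_f ⊗_s L_g, ord ≤ 1·1.
Integrate: L := L₀·Dx.
L = (11 + 12·x)·Dx + (-2 + 2·x + 24·x^2)·Dx^2  (order 2).
h: a_k = 0, -3, -33/4, -167/8, -4089/64, -129633/640, …
ICs: h(0) = 0, h′(0) = -3.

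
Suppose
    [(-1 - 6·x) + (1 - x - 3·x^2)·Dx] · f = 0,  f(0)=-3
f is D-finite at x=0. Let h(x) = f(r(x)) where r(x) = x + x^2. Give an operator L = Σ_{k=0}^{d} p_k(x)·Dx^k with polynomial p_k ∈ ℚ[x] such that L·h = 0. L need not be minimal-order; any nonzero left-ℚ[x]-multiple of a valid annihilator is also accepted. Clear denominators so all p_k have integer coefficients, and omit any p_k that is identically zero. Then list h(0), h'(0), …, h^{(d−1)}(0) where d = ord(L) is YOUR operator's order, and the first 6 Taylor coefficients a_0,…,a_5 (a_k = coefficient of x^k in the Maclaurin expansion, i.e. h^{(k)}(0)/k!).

f: a_k = -3, -3, -12, -21, -57, -120, …
Change of var in L_f (x↦r) gives L₀.
L = (1 + 8·x + 18·x^2 + 12·x^3) + (-1 + x + 4·x^2 + 6·x^3 + 3·x^4)·Dx  (order 1).
h: a_k = -3, -3, -15, -45, -132, -411, …
ICs: h(0) = -3.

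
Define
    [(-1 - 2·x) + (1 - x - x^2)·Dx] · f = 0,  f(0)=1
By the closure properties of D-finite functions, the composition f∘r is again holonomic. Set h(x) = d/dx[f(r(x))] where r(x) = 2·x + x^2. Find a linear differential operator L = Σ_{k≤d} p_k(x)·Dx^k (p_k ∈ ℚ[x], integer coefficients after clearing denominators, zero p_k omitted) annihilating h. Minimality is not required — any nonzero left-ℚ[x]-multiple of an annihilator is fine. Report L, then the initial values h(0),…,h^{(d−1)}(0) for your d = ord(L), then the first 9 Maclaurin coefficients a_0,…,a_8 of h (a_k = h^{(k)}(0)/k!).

f: a_k = 1, 1, 2, 3, 5, 8, 13, 21, 34, …
Change of var in L_f (x↦r) gives L₀.
h=h₀': d/dx-closure on L₀ ⇒ L.
L = (9 + 42·x + 105·x^2 + 164·x^3 + 141·x^4 + 60·x^5 + 10·x^6) + (-1 - 3·x + 9·x^2 + 39·x^3 + 55·x^4 + 39·x^5 + 14·x^6 + 2·x^7)·Dx  (order 1).
h: a_k = 2, 18, 96, 472, 2170, 9570, 41048, 172456, 713232, …
ICs: h(0) = 2.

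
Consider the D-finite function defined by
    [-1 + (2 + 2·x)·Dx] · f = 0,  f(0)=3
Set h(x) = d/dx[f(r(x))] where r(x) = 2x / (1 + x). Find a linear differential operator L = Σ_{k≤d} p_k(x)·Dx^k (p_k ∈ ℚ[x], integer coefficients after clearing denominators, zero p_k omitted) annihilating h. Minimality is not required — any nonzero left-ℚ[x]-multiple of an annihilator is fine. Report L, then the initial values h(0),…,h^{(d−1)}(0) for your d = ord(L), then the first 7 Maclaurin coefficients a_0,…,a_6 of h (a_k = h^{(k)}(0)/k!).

f: a_k = 3, 3/2, -3/8, 3/16, -15/128, 21/256, -63/1024, …
L₀ from L_f via x↦r, Dx↦r'^{-1}Dx.
Differentiate: ansatz ord ≤ ord L₀ ⇒ L.
L = (-3 - 6·x) + (-1 - 4·x - 3·x^2)·Dx  (order 1).
h: a_k = 3, -9, 45/2, -111/2, 1125/8, -2943/8, 15813/16, …
ICs: h(0) = 3.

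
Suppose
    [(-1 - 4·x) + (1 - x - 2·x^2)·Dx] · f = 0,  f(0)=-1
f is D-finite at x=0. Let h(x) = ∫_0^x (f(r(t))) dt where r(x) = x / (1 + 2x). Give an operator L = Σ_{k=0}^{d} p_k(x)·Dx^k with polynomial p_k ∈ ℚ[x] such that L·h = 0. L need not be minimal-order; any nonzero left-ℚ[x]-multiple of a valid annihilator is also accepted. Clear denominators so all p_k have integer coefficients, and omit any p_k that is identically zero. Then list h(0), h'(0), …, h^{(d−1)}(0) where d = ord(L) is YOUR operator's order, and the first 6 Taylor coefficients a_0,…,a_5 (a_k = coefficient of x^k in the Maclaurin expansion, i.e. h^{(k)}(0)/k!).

L = (-1 - 6·x)·Dx + (1 + 5·x + 6·x^2)·Dx^2  (order 2).
h: a_k = 0, -1, -1/2, -1/3, 3/4, -9/5, …
ICs: h(0) = 0, h′(0) = -1.

f: a_k = -1, -1, -3, -5, -11, -21, …
Substitute x→r, Dx→(1/r')Dx; clear ⇒ L₀.
∫: right-multiply L₀ by Dx.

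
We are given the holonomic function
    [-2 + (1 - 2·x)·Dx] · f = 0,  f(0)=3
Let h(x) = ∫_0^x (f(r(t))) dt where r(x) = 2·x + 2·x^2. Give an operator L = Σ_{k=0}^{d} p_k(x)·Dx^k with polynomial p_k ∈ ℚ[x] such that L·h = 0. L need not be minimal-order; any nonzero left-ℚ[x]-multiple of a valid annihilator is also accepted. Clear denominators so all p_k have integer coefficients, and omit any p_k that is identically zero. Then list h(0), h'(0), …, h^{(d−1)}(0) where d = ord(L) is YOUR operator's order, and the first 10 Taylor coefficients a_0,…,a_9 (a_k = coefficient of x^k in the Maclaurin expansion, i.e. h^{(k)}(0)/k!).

f: a_k = 3, 6, 12, 24, 48, 96, 192, 384, 768, 1536, …
f∘r: x↦r, Dx↦Dx/r' in L_f ⇒ L₀.
Integrate: L := L₀·Dx.
L = (4 + 8·x)·Dx + (-1 + 4·x + 4·x^2)·Dx^2  (order 2).
h: a_k = 0, 3, 6, 20, 72, 1392/5, 1120, 32448/7, 19584, 252160/3, …
ICs: h(0) = 0, h′(0) = 3.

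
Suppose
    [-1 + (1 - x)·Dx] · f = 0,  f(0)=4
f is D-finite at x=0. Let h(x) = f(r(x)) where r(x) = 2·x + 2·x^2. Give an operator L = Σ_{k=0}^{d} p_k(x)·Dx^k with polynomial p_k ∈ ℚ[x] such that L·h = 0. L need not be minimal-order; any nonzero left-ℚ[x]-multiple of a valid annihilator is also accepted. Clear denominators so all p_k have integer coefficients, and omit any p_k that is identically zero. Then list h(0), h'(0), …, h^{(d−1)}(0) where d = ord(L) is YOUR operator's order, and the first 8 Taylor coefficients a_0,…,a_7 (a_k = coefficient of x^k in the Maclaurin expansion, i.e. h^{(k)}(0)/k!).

L = (2 + 4·x) + (-1 + 2·x + 2·x^2)·Dx  (order 1).
h: a_k = 4, 8, 24, 64, 176, 480, 1312, 3584, …
ICs: h(0) = 4.

f: a_k = 4, 4, 4, 4, 4, 4, 4, 4, …
h₀=f(r): pull back L_f along r ⇒ L₀.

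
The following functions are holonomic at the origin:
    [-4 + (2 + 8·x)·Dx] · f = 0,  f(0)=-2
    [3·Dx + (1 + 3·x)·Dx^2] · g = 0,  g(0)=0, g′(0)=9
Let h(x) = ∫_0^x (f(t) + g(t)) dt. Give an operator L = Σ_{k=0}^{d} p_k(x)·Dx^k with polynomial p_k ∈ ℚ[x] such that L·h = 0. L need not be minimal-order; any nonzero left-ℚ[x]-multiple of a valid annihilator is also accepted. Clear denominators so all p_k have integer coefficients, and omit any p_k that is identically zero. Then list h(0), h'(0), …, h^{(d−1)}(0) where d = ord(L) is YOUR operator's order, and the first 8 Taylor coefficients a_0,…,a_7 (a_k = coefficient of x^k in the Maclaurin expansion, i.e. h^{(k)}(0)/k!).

f: a_k = -2, -4, 4, -8, 20, -56, 168, -528, …
g: a_k = 0, 9, -27/2, 27, -243/4, 729/5, -729/2, 6561/7, …
Sum ⇒ L₀ = lclm(L_f,L_g) in ℚ(x)⟨Dx⟩.
∫: right-multiply L₀ by Dx.
L = 36·x·Dx^2 + (6 + 72·x + 180·x^2)·Dx^3 + (1 + 13·x + 54·x^2 + 72·x^3)·Dx^4  (order 4).
h: a_k = 0, -2, 5/2, -19/6, 19/4, -163/20, 449/30, -393/14, …
ICs: h(0) = 0, h′(0) = -2, h′′(0) = 5, h′′′(0) = -19.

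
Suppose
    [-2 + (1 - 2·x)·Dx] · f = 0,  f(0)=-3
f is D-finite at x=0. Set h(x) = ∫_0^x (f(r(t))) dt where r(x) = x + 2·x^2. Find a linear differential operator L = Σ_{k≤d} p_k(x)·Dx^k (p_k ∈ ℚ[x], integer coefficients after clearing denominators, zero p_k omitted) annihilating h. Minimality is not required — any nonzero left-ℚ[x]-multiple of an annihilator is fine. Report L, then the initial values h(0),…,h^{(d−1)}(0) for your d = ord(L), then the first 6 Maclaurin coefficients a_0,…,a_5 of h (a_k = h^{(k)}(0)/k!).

f: a_k = -3, -6, -12, -24, -48, -96, …
f∘r: x↦r, Dx↦Dx/r' in L_f ⇒ L₀.
h=∫h₀ ⇒ L = L₀·Dx.
L = (2 + 8·x)·Dx + (-1 + 2·x + 4·x^2)·Dx^2  (order 2).
h: a_k = 0, -3, -3, -8, -18, -48, …
ICs: h(0) = 0, h′(0) = -3.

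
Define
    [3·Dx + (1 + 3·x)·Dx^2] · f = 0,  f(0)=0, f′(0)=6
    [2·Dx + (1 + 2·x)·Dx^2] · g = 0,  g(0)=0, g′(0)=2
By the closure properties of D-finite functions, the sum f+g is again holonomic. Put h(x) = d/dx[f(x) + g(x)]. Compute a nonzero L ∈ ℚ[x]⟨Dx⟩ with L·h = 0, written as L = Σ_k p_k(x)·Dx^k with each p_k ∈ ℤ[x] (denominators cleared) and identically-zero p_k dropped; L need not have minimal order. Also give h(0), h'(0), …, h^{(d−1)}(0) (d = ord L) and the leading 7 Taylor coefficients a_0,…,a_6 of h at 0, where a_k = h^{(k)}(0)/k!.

f: a_k = 0, 6, -9, 18, -81/2, 486/5, -243, …
g: a_k = 0, 2, -2, 8/3, -4, 32/5, -32/3, …
h₀=f+g: left-lcm gives L₀, ord ≤ 4.
Derive L from L₀ (diff closure).
L = 12 + (10 + 24·x)·Dx + (1 + 5·x + 6·x^2)·Dx^2  (order 2).
h: a_k = 8, -22, 62, -178, 518, -1522, 4502, …
ICs: h(0) = 8, h′(0) = -22.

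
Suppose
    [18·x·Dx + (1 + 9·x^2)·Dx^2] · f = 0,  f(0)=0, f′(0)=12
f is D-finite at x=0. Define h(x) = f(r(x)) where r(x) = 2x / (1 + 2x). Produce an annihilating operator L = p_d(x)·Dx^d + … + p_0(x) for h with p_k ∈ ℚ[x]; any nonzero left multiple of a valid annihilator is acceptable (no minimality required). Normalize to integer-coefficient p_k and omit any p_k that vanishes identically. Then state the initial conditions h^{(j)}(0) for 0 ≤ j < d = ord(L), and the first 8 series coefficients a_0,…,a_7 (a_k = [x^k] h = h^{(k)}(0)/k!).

L = (4 + 80·x)·Dx + (1 + 4·x + 40·x^2)·Dx^2  (order 2).
h: a_k = 0, 24, -48, -192, 1536, -1536/5, -39936, 1019904/7, …
ICs: h(0) = 0, h′(0) = 24.

f: a_k = 0, 12, 0, -36, 0, 972/5, 0, -8748/7, …
Change of var in L_f (x↦r) gives L₀.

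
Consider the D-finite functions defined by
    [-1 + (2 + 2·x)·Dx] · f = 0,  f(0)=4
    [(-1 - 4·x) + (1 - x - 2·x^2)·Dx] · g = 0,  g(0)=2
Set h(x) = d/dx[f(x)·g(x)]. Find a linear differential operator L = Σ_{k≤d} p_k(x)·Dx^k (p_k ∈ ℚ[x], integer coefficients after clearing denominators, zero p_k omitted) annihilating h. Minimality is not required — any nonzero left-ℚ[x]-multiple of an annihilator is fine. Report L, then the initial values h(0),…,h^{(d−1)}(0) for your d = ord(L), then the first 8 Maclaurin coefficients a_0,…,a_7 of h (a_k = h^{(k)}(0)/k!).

f: a_k = 4, 2, -1/2, 1/4, -5/32, 7/64, -21/256, 33/512, …
g: a_k = 2, 2, 6, 10, 22, 42, 86, 170, …
Sym-product of L_f,L_g gives L₀ (≤ ord 1).
Differentiate: ansatz ord ≤ ord L₀ ⇒ L.
L = (9 + 20·x + 20·x^2) + (-2 - 2·x + 8·x^2 + 8·x^3)·Dx  (order 1).
h: a_k = 12, 54, 309/2, 1683/4, 33345/32, 160749/64, 1497321/256, 6851331/512, …
ICs: h(0) = 12.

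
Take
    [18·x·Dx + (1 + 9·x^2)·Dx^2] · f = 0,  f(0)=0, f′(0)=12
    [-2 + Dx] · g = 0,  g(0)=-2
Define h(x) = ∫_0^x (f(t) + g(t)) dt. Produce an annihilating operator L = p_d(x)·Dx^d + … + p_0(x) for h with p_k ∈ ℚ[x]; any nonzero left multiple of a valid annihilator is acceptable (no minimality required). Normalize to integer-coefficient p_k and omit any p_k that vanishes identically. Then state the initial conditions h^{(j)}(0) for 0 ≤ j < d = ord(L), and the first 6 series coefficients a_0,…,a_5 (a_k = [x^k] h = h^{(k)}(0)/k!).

L = (18 - 36·x - 486·x^2 - 324·x^3)·Dx^2 + (-11 + 207·x^2 - 162·x^4)·Dx^3 + (1 + 9·x + 18·x^2 + 81·x^3 + 81·x^4)·Dx^4  (order 4).
h: a_k = 0, -2, 4, -4/3, -29/3, -4/15, …
ICs: h(0) = 0, h′(0) = -2, h′′(0) = 8, h′′′(0) = -8.

f: a_k = 0, 12, 0, -36, 0, 972/5, …
g: a_k = -2, -4, -4, -8/3, -4/3, -8/15, …
Sum ⇒ L₀ = lclm(L_f,L_g) in ℚ(x)⟨Dx⟩.
h=∫h₀ ⇒ L = L₀·Dx.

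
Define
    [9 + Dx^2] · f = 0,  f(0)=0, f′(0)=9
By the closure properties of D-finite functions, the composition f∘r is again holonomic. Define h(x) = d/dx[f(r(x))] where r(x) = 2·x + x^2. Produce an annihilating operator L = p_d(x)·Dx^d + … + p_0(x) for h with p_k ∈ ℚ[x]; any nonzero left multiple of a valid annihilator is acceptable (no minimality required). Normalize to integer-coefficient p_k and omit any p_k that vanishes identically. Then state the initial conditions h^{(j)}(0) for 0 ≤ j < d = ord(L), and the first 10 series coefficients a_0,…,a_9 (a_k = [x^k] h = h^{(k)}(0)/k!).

L = (39 + 144·x + 216·x^2 + 144·x^3 + 36·x^4) + (-3 - 3·x)·Dx + (1 + 2·x + x^2)·Dx^2  (order 2).
h: a_k = 18, 18, -324, -648, 567, 2835, 11178/5, -13608/5, -920727/140, -97443/28, …
ICs: h(0) = 18, h′(0) = 18.

f: a_k = 0, 9, 0, -27/2, 0, 243/40, 0, -729/560, 0, 729/4480, …
Substitute x→r, Dx→(1/r')Dx; clear ⇒ L₀.
h=h₀': d/dx-closure on L₀ ⇒ L.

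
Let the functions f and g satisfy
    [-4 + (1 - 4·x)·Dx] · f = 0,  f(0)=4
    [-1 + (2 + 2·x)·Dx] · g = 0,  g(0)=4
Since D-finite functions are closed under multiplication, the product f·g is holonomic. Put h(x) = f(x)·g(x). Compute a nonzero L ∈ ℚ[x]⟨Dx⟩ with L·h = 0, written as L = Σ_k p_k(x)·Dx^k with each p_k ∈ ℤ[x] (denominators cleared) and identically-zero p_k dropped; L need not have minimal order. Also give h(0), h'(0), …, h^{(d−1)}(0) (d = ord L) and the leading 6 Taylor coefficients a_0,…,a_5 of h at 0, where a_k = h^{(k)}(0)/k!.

L = (9 + 4·x) + (-2 + 6·x + 8·x^2)·Dx  (order 1).
h: a_k = 16, 72, 286, 1145, 36635/8, 293087/16, …
ICs: h(0) = 16.

f: a_k = 4, 16, 64, 256, 1024, 4096, …
g: a_k = 4, 2, -1/2, 1/4, -5/32, 7/64, …
L₀ := L_f ⊗_s L_g (sym. prod.), ord ≤ 1.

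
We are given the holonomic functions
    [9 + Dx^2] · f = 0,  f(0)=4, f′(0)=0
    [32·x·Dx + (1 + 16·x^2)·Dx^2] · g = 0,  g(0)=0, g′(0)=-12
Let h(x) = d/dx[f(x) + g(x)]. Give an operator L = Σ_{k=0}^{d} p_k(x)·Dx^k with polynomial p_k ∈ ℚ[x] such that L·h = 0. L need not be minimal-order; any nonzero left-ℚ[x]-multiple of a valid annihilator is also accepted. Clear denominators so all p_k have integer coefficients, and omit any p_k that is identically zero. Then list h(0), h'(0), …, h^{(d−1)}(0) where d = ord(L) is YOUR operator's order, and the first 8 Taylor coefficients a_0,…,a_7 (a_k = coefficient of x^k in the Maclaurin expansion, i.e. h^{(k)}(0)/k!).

L = (-52704·x + 967680·x^3 + 663552·x^5) + (-207 + 13104·x^2 + 283392·x^4 + 331776·x^6)·Dx + (-5856·x + 107520·x^3 + 73728·x^5)·Dx^2 + (-23 + 1456·x^2 + 31488·x^4 + 36864·x^6)·Dx^3  (order 3).
h: a_k = -12, -36, 192, 54, -3072, -243/10, 49152, 729/140, …
ICs: h(0) = -12, h′(0) = -36, h′′(0) = 384.

f: a_k = 4, 0, -18, 0, 27/2, 0, -81/20, 0, …
g: a_k = 0, -12, 0, 64, 0, -3072/5, 0, 49152/7, …
Weyl lclm of L_f,L_g ⇒ L₀ (ord ≤ 4).
h₀' ⇒ L via d/dx closure of L₀.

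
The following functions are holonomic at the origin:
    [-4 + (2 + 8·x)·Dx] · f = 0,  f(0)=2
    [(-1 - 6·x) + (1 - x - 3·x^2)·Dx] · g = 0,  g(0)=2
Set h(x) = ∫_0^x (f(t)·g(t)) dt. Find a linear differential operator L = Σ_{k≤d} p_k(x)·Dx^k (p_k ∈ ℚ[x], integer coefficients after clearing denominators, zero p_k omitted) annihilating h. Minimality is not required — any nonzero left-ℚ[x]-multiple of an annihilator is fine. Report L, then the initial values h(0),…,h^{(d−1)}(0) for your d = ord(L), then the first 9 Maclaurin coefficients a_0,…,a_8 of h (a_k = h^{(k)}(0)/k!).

f: a_k = 2, 4, -4, 8, -20, 56, -168, 528, -1716, …
g: a_k = 2, 2, 8, 14, 38, 80, 194, 434, 1016, …
L₀ := L_f ⊗_s L_g (sym. prod.), ord ≤ 1.
Integrate: L := L₀·Dx.
L = (3 + 8·x + 18·x^2)·Dx + (-1 - 3·x + 7·x^2 + 12·x^3)·Dx^2  (order 2).
h: a_k = 0, 4, 6, 16/3, 17, 76/5, 196/3, 284/7, 629/2, …
ICs: h(0) = 0, h′(0) = 4.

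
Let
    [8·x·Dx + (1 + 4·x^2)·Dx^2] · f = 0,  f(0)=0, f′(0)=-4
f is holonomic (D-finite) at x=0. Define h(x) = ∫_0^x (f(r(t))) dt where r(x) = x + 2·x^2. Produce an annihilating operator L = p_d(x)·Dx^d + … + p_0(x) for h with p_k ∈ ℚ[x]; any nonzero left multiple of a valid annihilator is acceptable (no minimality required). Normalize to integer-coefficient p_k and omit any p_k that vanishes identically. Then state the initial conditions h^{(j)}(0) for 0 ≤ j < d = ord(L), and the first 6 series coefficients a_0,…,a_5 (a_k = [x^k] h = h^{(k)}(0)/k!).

f: a_k = 0, -4, 0, 16/3, 0, -64/5, …
h₀=f(r): pull back L_f along r ⇒ L₀.
Integrate: L := L₀·Dx.
L = (-4 + 8·x + 64·x^2 + 192·x^3 + 192·x^4)·Dx^2 + (1 + 4·x + 4·x^2 + 32·x^3 + 80·x^4 + 64·x^5)·Dx^3  (order 3).
h: a_k = 0, 0, -2, -8/3, 4/3, 32/5, …
ICs: h(0) = 0, h′(0) = 0, h′′(0) = -4.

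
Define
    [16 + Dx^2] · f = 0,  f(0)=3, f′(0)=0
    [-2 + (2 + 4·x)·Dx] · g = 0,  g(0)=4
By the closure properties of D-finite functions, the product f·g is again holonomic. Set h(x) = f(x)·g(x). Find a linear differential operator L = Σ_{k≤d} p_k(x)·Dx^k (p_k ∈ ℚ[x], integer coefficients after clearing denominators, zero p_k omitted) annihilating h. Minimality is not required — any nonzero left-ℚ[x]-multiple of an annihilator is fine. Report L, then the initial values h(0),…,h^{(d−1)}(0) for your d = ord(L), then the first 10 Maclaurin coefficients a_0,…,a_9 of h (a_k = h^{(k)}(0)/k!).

L = (19 + 64·x + 64·x^2) + (-2 - 4·x)·Dx + (1 + 4·x + 4·x^2)·Dx^2  (order 2).
h: a_k = 12, 12, -102, -90, 337/2, 181/2, -5281/60, -3811/60, 199649/3360, -37629/1120, …
ICs: h(0) = 12, h′(0) = 12.

f: a_k = 3, 0, -24, 0, 32, 0, -256/15, 0, 512/105, 0, …
g: a_k = 4, 4, -2, 2, -5/2, 7/2, -21/4, 33/4, -429/32, 715/32, …
L₀ := L_f ⊗_s L_g (sym. prod.), ord ≤ 2.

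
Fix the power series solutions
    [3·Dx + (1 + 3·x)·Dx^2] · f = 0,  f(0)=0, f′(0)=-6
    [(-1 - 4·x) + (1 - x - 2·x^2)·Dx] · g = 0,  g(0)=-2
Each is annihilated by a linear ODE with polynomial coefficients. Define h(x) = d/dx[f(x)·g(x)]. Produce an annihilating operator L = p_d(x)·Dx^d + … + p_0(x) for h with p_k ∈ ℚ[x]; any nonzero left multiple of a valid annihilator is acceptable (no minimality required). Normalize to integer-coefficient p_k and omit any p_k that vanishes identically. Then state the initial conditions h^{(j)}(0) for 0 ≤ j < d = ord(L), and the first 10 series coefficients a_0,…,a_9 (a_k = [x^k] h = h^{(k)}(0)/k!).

L = (192 + 756·x + 1296·x^2) + (3 + 165·x + 864·x^2 + 1008·x^3)·Dx + (-7 - 38·x - 13·x^2 + 162·x^3 + 144·x^4)·Dx^2  (order 2).
h: a_k = 12, -12, 162, -156, 1317, -9018/5, 51657/5, -134724/7, 5855247/70, -1339599/7, …
ICs: h(0) = 12, h′(0) = -12.

f: a_k = 0, -6, 9, -18, 81/2, -486/5, 243, -4374/7, 6561/4, -4374, …
g: a_k = -2, -2, -6, -10, -22, -42, -86, -170, -342, -682, …
Sym-product of L_f,L_g gives L₀ (≤ ord 2).
Derive L from L₀ (diff closure).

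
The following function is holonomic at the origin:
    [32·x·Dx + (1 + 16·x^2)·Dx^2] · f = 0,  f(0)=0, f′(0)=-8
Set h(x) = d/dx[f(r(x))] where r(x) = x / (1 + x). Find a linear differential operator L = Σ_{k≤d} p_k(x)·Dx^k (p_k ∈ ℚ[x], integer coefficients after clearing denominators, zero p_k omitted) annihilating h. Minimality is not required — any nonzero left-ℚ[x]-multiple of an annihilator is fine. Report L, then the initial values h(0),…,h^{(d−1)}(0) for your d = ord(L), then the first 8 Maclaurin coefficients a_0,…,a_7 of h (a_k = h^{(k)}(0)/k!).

L = (2 + 34·x) + (1 + 2·x + 17·x^2)·Dx  (order 1).
h: a_k = -8, 16, 104, -480, -808, 9776, -5816, -154560, …
ICs: h(0) = -8.

f: a_k = 0, -8, 0, 128/3, 0, -2048/5, 0, 32768/7, …
h₀=f(r): pull back L_f along r ⇒ L₀.
Differentiate: ansatz ord ≤ ord L₀ ⇒ L.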